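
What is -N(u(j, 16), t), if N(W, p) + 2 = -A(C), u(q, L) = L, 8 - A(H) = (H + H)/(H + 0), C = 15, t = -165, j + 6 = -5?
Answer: 8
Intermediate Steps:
j = -11 (j = -6 - 5 = -11)
A(H) = 6 (A(H) = 8 - (H + H)/(H + 0) = 8 - 2*H/H = 8 - 1*2 = 8 - 2 = 6)
N(W, p) = -8 (N(W, p) = -2 - 1*6 = -2 - 6 = -8)
-N(u(j, 16), t) = -1*(-8) = 8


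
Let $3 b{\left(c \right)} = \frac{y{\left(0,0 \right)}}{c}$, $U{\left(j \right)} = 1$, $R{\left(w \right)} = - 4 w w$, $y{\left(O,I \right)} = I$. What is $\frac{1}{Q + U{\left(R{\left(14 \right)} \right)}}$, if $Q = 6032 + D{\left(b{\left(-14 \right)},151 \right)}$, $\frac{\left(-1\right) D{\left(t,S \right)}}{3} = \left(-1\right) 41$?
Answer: $\frac{1}{6156} \approx 0.00016244$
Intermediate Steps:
$R{\left(w \right)} = - 4 w^{2}$
$b{\left(c \right)} = 0$ ($b{\left(c \right)} = \frac{0 \frac{1}{c}}{3} = \frac{1}{3} \cdot 0 = 0$)
$D{\left(t,S \right)} = 123$ ($D{\left(t,S \right)} = - 3 \left(\left(-1\right) 41\right) = \left(-3\right) \left(-41\right) = 123$)
$Q = 6155$ ($Q = 6032 + 123 = 6155$)
$\frac{1}{Q + U{\left(R{\left(14 \right)} \right)}} = \frac{1}{6155 + 1} = \frac{1}{6156}$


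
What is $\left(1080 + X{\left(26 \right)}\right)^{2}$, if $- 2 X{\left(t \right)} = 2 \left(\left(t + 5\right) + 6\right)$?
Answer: $1087849$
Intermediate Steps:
$X{\left(t \right)} = -11 - t$ ($X{\left(t \right)} = - \frac{2 \left(\left(t + 5\right) + 6\right)}{2} = - \frac{2 \left(\left(5 + t\right) + 6\right)}{2} = - \frac{2 \left(11 + t\right)}{2} = - \frac{22 + 2 t}{2} = -11 - t$)
$\left(1080 + X{\left(26 \right)}\right)^{2} = \left(1080 - 37\right)^{2} = 1043^{2} = 1087849$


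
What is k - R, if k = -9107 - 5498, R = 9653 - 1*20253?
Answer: -4005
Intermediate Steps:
R = -10600 (R = 9653 - 20253 = -10600)
k = -14605
k - R = -14605 - 1*(-10600) = -14605 + 10600 = -4005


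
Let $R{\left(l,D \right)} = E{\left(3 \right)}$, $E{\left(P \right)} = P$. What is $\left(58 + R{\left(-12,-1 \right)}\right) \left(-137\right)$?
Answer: $-8357$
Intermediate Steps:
$R{\left(l,D \right)} = 3$
$\left(58 + R{\left(-12,-1 \right)}\right) \left(-137\right) = \left(58 + 3\right) \left(-137\right) = 61 \left(-137\right) = -8357$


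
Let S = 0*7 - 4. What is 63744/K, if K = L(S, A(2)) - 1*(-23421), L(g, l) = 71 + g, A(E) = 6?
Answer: 996/367 ≈ 2.7139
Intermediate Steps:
S = -4 (S = 0 - 4 = -4)
K = 23488 (K = (71 - 4) - 1*(-23421) = 67 + 23421 = 23488)
63744/K = 63744/23488 = 63744*(1/23488) = 996/367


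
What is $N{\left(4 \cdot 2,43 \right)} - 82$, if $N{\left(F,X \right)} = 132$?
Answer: $50$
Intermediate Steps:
$N{\left(4 \cdot 2,43 \right)} - 82 = 132 - 82 = 50$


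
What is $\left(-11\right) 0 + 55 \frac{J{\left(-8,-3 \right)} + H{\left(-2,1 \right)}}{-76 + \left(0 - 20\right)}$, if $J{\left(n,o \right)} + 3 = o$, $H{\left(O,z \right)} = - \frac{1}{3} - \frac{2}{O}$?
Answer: $\frac{55}{18} \approx 3.0556$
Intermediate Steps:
$H{\left(O,z \right)} = - \frac{1}{3} - \frac{2}{O}$ ($H{\left(O,z \right)} = \left(-1\right) \frac{1}{3} - \frac{2}{O} = - \frac{1}{3} - \frac{2}{O}$)
$J{\left(n,o \right)} = -3 + o$
$\left(-11\right) 0 + 55 \frac{J{\left(-8,-3 \right)} + H{\left(-2,1 \right)}}{-76 + \left(0 - 20\right)} = \left(-11\right) 0 + 55 \frac{\left(-3 - 3\right) + \frac{-6 - -2}{3 \left(-2\right)}}{-76 + \left(0 - 20\right)} = 0 + 55 \frac{-6 + \frac{1}{3} \left(- \frac{1}{2}\right) \left(-6 + 2\right)}{-76 - 20} = 0 + 55 \frac{-6 + \frac{1}{3} \left(- \frac{1}{2}\right) \left(-4\right)}{-96} = 0 + 55 \left(-6 + \frac{2}{3}\right) \left(- \frac{1}{96}\right) = 0 + 55 \left(\left(- \frac{16}{3}\right) \left(- \frac{1}{96}\right)\right) = 0 + 55 \cdot \frac{1}{18} = 0 + \frac{55}{18} = \frac{55}{18}$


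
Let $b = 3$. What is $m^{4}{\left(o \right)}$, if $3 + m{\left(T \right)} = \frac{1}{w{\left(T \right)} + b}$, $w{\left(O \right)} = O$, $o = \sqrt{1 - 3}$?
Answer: $\frac{4 \left(623 i + 1104 \sqrt{2}\right)}{23 i + 84 \sqrt{2}} \approx 54.587 + 10.409 i$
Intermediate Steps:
$o = i \sqrt{2}$ ($o = \sqrt{-2} = i \sqrt{2} \approx 1.4142 i$)
$m{\left(T \right)} = -3 + \frac{1}{3 + T}$ ($m{\left(T \right)} = -3 + \frac{1}{T + 3} = -3 + \frac{1}{3 + T}$)
$m^{4}{\left(o \right)} = \left(\frac{-8 - 3 i \sqrt{2}}{3 + i \sqrt{2}}\right)^{4} = \frac{\left(-8 - 3 i \sqrt{2}\right)^{4}}{\left(3 + i \sqrt{2}\right)^{4}}$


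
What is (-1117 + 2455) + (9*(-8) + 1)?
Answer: 1267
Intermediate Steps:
(-1117 + 2455) + (9*(-8) + 1) = 1338 + (-72 + 1) = 1338 - 71 = 1267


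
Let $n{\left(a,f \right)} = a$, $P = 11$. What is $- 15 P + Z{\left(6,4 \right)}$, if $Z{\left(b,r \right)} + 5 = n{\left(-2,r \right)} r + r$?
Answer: $-174$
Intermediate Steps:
$Z{\left(b,r \right)} = -5 - r$ ($Z{\left(b,r \right)} = -5 + \left(- 2 r + r\right) = -5 - r$)
$- 15 P + Z{\left(6,4 \right)} = \left(-15\right) 11 - 9 = -165 - 9 = -174$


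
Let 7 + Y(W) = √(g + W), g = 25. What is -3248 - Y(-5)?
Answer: -3241 - 2*√5 ≈ -3245.5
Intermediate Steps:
Y(W) = -7 + √(25 + W)
-3248 - Y(-5) = -3248 - (-7 + √(25 - 5)) = -3248 - (-7 + √20) = -3248 - (-7 + 2*√5) = -3248 + (7 - 2*√5) = -3241 - 2*√5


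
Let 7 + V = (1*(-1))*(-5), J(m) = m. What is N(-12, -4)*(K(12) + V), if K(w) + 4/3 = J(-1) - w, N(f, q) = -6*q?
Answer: -392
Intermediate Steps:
V = -2 (V = -7 + (1*(-1))*(-5) = -7 - 1*(-5) = -7 + 5 = -2)
K(w) = -7/3 - w (K(w) = -4/3 + (-1 - w) = -7/3 - w)
N(-12, -4)*(K(12) + V) = (-6*(-4))*((-7/3 - 1*12) - 2) = 24*((-7/3 - 12) - 2) = 24*(-43/3 - 2) = 24*(-49/3) = -392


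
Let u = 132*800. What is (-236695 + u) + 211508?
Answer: 80413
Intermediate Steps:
u = 105600
(-236695 + u) + 211508 = (-236695 + 105600) + 211508 = -131095 + 211508 = 80413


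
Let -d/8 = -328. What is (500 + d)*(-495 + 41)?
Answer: -1418296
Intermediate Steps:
d = 2624 (d = -8*(-328) = 2624)
(500 + d)*(-495 + 41) = (500 + 2624)*(-495 + 41) = 3124*(-454) = -1418296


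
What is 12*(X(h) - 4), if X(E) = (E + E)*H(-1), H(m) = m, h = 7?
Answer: -216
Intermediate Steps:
X(E) = -2*E (X(E) = (E + E)*(-1) = (2*E)*(-1) = -2*E)
12*(X(h) - 4) = 12*(-2*7 - 4) = 12*(-14 - 4) = 12*(-18) = -216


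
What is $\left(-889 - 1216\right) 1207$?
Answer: $-2540735$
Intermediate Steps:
$\left(-889 - 1216\right) 1207 = \left(-2105\right) 1207 = -2540735$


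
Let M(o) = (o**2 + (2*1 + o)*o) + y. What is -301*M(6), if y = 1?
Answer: -25585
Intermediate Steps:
M(o) = 1 + o**2 + o*(2 + o) (M(o) = (o**2 + (2*1 + o)*o) + 1 = (o**2 + (2 + o)*o) + 1 = (o**2 + o*(2 + o)) + 1 = 1 + o**2 + o*(2 + o))
-301*M(6) = -301*(1 + 2*6 + 2*6**2) = -301*(1 + 12 + 2*36) = -301*(1 + 12 + 72) = -301*85 = -25585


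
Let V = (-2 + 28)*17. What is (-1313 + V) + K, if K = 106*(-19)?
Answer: -2885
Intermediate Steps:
V = 442 (V = 26*17 = 442)
K = -2014
(-1313 + V) + K = (-1313 + 442) - 2014 = -871 - 2014 = -2885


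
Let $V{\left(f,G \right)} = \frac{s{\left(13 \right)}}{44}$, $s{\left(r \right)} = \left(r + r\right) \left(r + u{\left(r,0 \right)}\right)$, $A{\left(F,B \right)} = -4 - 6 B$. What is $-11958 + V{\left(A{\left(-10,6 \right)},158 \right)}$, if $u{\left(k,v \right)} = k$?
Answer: $- \frac{131369}{11} \approx -11943.0$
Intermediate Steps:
$A{\left(F,B \right)} = -4 - 6 B$
$s{\left(r \right)} = 4 r^{2}$ ($s{\left(r \right)} = \left(r + r\right) \left(r + r\right) = 2 r 2 r = 4 r^{2}$)
$V{\left(f,G \right)} = \frac{169}{11}$ ($V{\left(f,G \right)} = \frac{4 \cdot 13^{2}}{44} = 4 \cdot 169 \cdot \frac{1}{44} = 676 \cdot \frac{1}{44} = \frac{169}{11}$)
$-11958 + V{\left(A{\left(-10,6 \right)},158 \right)} = -11958 + \frac{169}{11} = - \frac{131369}{11}$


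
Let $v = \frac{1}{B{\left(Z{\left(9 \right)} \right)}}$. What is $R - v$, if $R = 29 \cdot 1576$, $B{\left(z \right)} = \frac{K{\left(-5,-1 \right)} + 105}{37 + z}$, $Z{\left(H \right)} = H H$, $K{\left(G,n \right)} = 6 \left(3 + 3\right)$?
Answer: $\frac{6444146}{141} \approx 45703.0$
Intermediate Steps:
$K{\left(G,n \right)} = 36$ ($K{\left(G,n \right)} = 6 \cdot 6 = 36$)
$Z{\left(H \right)} = H^{2}$
$B{\left(z \right)} = \frac{141}{37 + z}$ ($B{\left(z \right)} = \frac{36 + 105}{37 + z} = \frac{141}{37 + z}$)
$v = \frac{118}{141}$ ($v = \frac{1}{141 \frac{1}{37 + 9^{2}}} = \frac{1}{141 \frac{1}{37 + 81}} = \frac{1}{141 \cdot \frac{1}{118}} = \frac{1}{\frac{141}{118}} = \frac{118}{141} \approx 0.83688$)
$R = 45704$
$R - v = 45704 - \frac{118}{141} = \frac{6444146}{141}$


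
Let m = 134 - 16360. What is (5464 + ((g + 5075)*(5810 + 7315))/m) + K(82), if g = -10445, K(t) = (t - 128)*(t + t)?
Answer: 2623655/1159 ≈ 2263.7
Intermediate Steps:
K(t) = 2*t*(-128 + t) (K(t) = (-128 + t)*(2*t) = 2*t*(-128 + t))
m = -16226
(5464 + ((g + 5075)*(5810 + 7315))/m) + K(82) = (5464 + ((-10445 + 5075)*(5810 + 7315))/(-16226)) + 2*82*(-128 + 82) = (5464 - 5370*13125*(-1/16226)) + 2*82*(-46) = (5464 - 70481250*(-1/16226)) - 7544 = (5464 + 5034375/1159) - 7544 = 11367151/1159 - 7544 = 2623655/1159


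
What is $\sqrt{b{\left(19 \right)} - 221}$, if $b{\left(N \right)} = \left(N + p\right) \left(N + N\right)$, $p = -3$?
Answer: $3 \sqrt{43} \approx 19.672$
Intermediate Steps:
$b{\left(N \right)} = 2 N \left(-3 + N\right)$ ($b{\left(N \right)} = \left(N - 3\right) \left(N + N\right) = \left(-3 + N\right) 2 N = 2 N \left(-3 + N\right)$)
$\sqrt{b{\left(19 \right)} - 221} = \sqrt{2 \cdot 19 \left(-3 + 19\right) - 221} = \sqrt{2 \cdot 19 \cdot 16 - 221} = \sqrt{608 - 221} = \sqrt{387} = 3 \sqrt{43}$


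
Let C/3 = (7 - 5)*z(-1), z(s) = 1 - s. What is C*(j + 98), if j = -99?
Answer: -12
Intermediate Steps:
C = 12 (C = 3*((7 - 5)*(1 - 1*(-1))) = 3*(2*(1 + 1)) = 3*(2*2) = 3*4 = 12)
C*(j + 98) = 12*(-99 + 98) = 12*(-1) = -12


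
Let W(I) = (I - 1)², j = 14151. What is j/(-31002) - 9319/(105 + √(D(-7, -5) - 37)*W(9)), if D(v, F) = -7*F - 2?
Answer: -10241055583/283244606 + 1192832*I/27409 ≈ -36.156 + 43.52*I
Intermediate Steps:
D(v, F) = -2 - 7*F
W(I) = (-1 + I)²
j/(-31002) - 9319/(105 + √(D(-7, -5) - 37)*W(9)) = 14151/(-31002) - 9319/(105 + √((-2 - 7*(-5)) - 37)*(-1 + 9)²) = 14151*(-1/31002) - 9319/(105 + √((-2 + 35) - 37)*8²) = -4717/10334 - 9319/(105 + √(33 - 37)*64) = -4717/10334 - 9319/(105 + √(-4)*64) = -4717/10334 - 9319/(105 + (2*I)*64) = -4717/10334 - 9319*(105 - 128*I)/27409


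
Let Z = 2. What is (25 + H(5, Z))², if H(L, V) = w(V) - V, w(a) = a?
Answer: 625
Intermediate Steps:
H(L, V) = 0 (H(L, V) = V - V = 0)
(25 + H(5, Z))² = (25 + 0)² = 25² = 625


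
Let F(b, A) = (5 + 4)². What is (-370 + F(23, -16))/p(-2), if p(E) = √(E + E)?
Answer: 289*I/2 ≈ 144.5*I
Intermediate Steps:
p(E) = √2*√E (p(E) = √(2*E) = √2*√E)
F(b, A) = 81 (F(b, A) = 9² = 81)
(-370 + F(23, -16))/p(-2) = (-370 + 81)/((√2*√(-2))) = -289*(-I/2) = -(-289)*I/2 = 289*I/2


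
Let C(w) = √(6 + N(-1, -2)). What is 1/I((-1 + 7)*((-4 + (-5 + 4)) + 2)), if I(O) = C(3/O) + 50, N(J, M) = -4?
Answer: 25/1249 - √2/2498 ≈ 0.019450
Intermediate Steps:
C(w) = √2 (C(w) = √(6 - 4) = √2)
I(O) = 50 + √2 (I(O) = √2 + 50 = 50 + √2)
1/I((-1 + 7)*((-4 + (-5 + 4)) + 2)) = 1/(50 + √2)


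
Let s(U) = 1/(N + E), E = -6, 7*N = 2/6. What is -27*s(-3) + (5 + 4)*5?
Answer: 6192/125 ≈ 49.536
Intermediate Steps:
N = 1/21 (N = (2/6)/7 = (2*(⅙))/7 = (⅐)*(⅓) = 1/21 ≈ 0.047619)
s(U) = -21/125 (s(U) = 1/(1/21 - 6) = 1/(-125/21) = -21/125)
-27*s(-3) + (5 + 4)*5 = -27*(-21/125) + (5 + 4)*5 = 567/125 + 9*5 = 567/125 + 45 = 6192/125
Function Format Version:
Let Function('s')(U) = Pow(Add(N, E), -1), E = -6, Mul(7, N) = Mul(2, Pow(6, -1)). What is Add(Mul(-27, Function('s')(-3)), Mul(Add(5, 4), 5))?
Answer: Rational(6192, 125) ≈ 49.536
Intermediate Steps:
N = Rational(1, 21) (N = Mul(Rational(1, 7), Mul(2, Pow(6, -1))) = Mul(Rational(1, 7), Mul(2, Rational(1, 6))) = Mul(Rational(1, 7), Rational(1, 3)) = Rational(1, 21) ≈ 0.047619)
Function('s')(U) = Rational(-21, 125) (Function('s')(U) = Pow(Add(Rational(1, 21), -6), -1) = Pow(Rational(-125, 21), -1) = Rational(-21, 125))
Add(Mul(-27, Function('s')(-3)), Mul(Add(5, 4), 5)) = Add(Mul(-27, Rational(-21, 125)), Mul(Add(5, 4), 5)) = Add(Rational(567, 125), Mul(9, 5)) = Add(Rational(567, 125), 45) = Rational(6192, 125)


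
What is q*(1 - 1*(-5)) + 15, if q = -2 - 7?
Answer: -39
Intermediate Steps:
q = -9
q*(1 - 1*(-5)) + 15 = -9*(1 - 1*(-5)) + 15 = -9*(1 + 5) + 15 = -9*6 + 15 = -54 + 15 = -39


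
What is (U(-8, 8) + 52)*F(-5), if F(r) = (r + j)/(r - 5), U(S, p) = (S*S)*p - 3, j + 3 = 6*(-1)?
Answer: 3927/5 ≈ 785.40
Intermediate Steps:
j = -9 (j = -3 + 6*(-1) = -3 - 6 = -9)
U(S, p) = -3 + p*S² (U(S, p) = S²*p - 3 = p*S² - 3 = -3 + p*S²)
F(r) = (-9 + r)/(-5 + r) (F(r) = (r - 9)/(r - 5) = (-9 + r)/(-5 + r))
(U(-8, 8) + 52)*F(-5) = ((-3 + 8*(-8)²) + 52)*((-9 - 5)/(-5 - 5)) = ((-3 + 8*64) + 52)*(-14/(-10)) = ((-3 + 512) + 52)*(-⅒*(-14)) = (509 + 52)*(7/5) = 561*(7/5) = 3927/5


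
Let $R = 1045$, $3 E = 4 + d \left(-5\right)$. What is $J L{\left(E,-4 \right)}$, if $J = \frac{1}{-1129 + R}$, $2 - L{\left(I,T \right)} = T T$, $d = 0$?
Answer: $\frac{1}{6} \approx 0.16667$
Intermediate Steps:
$E = \frac{4}{3}$ ($E = \frac{4 + 0 \left(-5\right)}{3} = \frac{4 + 0}{3} = \frac{1}{3} \cdot 4 = \frac{4}{3} \approx 1.3333$)
$L{\left(I,T \right)} = 2 - T^{2}$ ($L{\left(I,T \right)} = 2 - T T = 2 - T^{2}$)
$J = - \frac{1}{84}$ ($J = \frac{1}{-1129 + 1045} = \frac{1}{-84} = - \frac{1}{84} \approx -0.011905$)
$J L{\left(E,-4 \right)} = - \frac{2 - \left(-4\right)^{2}}{84} = - \frac{2 - 16}{84} = \left(- \frac{1}{84}\right) \left(-14\right) = \frac{1}{6}$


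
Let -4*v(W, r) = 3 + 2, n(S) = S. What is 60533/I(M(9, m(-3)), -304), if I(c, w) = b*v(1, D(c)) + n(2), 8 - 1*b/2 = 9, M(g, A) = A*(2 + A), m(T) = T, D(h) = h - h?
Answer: 121066/9 ≈ 13452.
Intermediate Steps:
D(h) = 0
v(W, r) = -5/4 (v(W, r) = -(3 + 2)/4 = -¼*5 = -5/4)
b = -2 (b = 16 - 2*9 = 16 - 18 = -2)
I(c, w) = 9/2 (I(c, w) = -2*(-5/4) + 2 = 5/2 + 2 = 9/2)
60533/I(M(9, m(-3)), -304) = 60533/(9/2) = 60533*(2/9) = 121066/9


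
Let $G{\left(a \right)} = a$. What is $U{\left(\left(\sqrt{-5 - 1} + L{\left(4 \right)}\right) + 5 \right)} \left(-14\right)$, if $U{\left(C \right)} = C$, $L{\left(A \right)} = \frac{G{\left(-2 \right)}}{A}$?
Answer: $-63 - 14 i \sqrt{6} \approx -63.0 - 34.293 i$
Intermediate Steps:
$L{\left(A \right)} = - \frac{2}{A}$
$U{\left(\left(\sqrt{-5 - 1} + L{\left(4 \right)}\right) + 5 \right)} \left(-14\right) = \left(\left(\sqrt{-5 - 1} - \frac{2}{4}\right) + 5\right) \left(-14\right) = \left(\left(\sqrt{-6} - \frac{1}{2}\right) + 5\right) \left(-14\right) = \left(\left(i \sqrt{6} - \frac{1}{2}\right) + 5\right) \left(-14\right) = \left(\left(- \frac{1}{2} + i \sqrt{6}\right) + 5\right) \left(-14\right) = \left(\frac{9}{2} + i \sqrt{6}\right) \left(-14\right) = -63 - 14 i \sqrt{6}$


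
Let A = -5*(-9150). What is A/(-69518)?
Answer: -22875/34759 ≈ -0.65810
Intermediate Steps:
A = 45750
A/(-69518) = 45750/(-69518) = 45750*(-1/69518) = -22875/34759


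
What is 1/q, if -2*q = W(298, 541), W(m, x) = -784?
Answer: 1/392 ≈ 0.0025510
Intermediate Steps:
q = 392 (q = -½*(-784) = 392)
1/q = 1/392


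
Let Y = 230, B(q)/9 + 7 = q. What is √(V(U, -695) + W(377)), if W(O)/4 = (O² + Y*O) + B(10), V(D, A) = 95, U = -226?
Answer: √915559 ≈ 956.85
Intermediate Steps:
B(q) = -63 + 9*q
W(O) = 108 + 4*O² + 920*O (W(O) = 4*((O² + 230*O) + (-63 + 9*10)) = 4*((O² + 230*O) + (-63 + 90)) = 4*((O² + 230*O) + 27) = 4*(27 + O² + 230*O) = 108 + 4*O² + 920*O)
√(V(U, -695) + W(377)) = √(95 + (108 + 4*377² + 920*377)) = √(95 + (108 + 4*142129 + 346840)) = √(95 + (108 + 568516 + 346840)) = √(95 + 915464) = √915559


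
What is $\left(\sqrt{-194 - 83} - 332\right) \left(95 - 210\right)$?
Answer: $38180 - 115 i \sqrt{277} \approx 38180.0 - 1914.0 i$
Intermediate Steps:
$\left(\sqrt{-194 - 83} - 332\right) \left(95 - 210\right) = \left(\sqrt{-277} - 332\right) \left(-115\right) = \left(i \sqrt{277} - 332\right) \left(-115\right) = \left(-332 + i \sqrt{277}\right) \left(-115\right) = 38180 - 115 i \sqrt{277}$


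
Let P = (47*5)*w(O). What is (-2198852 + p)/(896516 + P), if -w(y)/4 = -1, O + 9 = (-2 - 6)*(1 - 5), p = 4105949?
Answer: 635699/299152 ≈ 2.1250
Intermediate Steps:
O = 23 (O = -9 + (-2 - 6)*(1 - 5) = -9 - 8*(-4) = -9 + 32 = 23)
w(y) = 4 (w(y) = -4*(-1) = 4)
P = 940 (P = (47*5)*4 = 235*4 = 940)
(-2198852 + p)/(896516 + P) = (-2198852 + 4105949)/(896516 + 940) = 1907097/897456 = 1907097*(1/897456) = 635699/299152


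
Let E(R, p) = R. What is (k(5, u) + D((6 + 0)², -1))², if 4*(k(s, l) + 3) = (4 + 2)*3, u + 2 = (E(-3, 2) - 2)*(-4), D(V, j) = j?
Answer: ¼ ≈ 0.25000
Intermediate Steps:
u = 18 (u = -2 + (-3 - 2)*(-4) = -2 - 5*(-4) = -2 + 20 = 18)
k(s, l) = 3/2 (k(s, l) = -3 + ((4 + 2)*3)/4 = -3 + (6*3)/4 = -3 + (¼)*18 = -3 + 9/2 = 3/2)
(k(5, u) + D((6 + 0)², -1))² = (3/2 - 1)² = (½)² = ¼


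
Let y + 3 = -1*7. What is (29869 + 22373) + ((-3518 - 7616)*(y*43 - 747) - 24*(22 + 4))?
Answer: 13156336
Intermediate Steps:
y = -10 (y = -3 - 1*7 = -3 - 7 = -10)
(29869 + 22373) + ((-3518 - 7616)*(y*43 - 747) - 24*(22 + 4)) = (29869 + 22373) + ((-3518 - 7616)*(-10*43 - 747) - 24*(22 + 4)) = 52242 + (-11134*(-430 - 747) - 24*26) = 52242 + (-11134*(-1177) - 624) = 52242 + (13104718 - 624) = 52242 + 13104094 = 13156336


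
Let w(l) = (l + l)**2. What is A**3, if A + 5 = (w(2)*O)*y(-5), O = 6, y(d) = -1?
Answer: -1030301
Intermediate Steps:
w(l) = 4*l**2 (w(l) = (2*l)**2 = 4*l**2)
A = -101 (A = -5 + ((4*2**2)*6)*(-1) = -5 + ((4*4)*6)*(-1) = -5 + (16*6)*(-1) = -5 + 96*(-1) = -5 - 96 = -101)
A**3 = (-101)**3 = -1030301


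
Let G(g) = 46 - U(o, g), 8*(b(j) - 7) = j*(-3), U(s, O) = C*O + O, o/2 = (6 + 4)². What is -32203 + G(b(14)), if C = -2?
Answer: -128621/4 ≈ -32155.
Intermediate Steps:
o = 200 (o = 2*(6 + 4)² = 2*10² = 2*100 = 200)
U(s, O) = -O (U(s, O) = -2*O + O = -O)
b(j) = 7 - 3*j/8 (b(j) = 7 + (j*(-3))/8 = 7 + (-3*j)/8 = 7 - 3*j/8)
G(g) = 46 + g (G(g) = 46 - (-1)*g = 46 + g)
-32203 + G(b(14)) = -32203 + (46 + (7 - 3/8*14)) = -32203 + (46 + (7 - 21/4)) = -32203 + (46 + 7/4) = -32203 + 191/4 = -128621/4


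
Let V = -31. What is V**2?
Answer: 961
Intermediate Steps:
V**2 = (-31)**2 = 961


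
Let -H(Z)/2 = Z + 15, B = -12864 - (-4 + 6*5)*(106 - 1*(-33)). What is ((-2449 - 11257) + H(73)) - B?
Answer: 2596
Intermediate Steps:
B = -16478 (B = -12864 - (-4 + 30)*(106 + 33) = -12864 - 26*139 = -12864 - 1*3614 = -12864 - 3614 = -16478)
H(Z) = -30 - 2*Z (H(Z) = -2*(Z + 15) = -2*(15 + Z) = -30 - 2*Z)
((-2449 - 11257) + H(73)) - B = ((-2449 - 11257) + (-30 - 2*73)) - 1*(-16478) = (-13706 + (-30 - 146)) + 16478 = (-13706 - 176) + 16478 = -13882 + 16478 = 2596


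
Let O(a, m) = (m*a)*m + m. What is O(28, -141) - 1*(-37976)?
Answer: 594503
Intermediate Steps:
O(a, m) = m + a*m² (O(a, m) = (a*m)*m + m = a*m² + m = m + a*m²)
O(28, -141) - 1*(-37976) = -141*(1 + 28*(-141)) - 1*(-37976) = -141*(1 - 3948) + 37976 = -141*(-3947) + 37976 = 556527 + 37976 = 594503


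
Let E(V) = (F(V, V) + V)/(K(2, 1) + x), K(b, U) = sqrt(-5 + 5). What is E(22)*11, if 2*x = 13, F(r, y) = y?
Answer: 968/13 ≈ 74.462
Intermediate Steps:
x = 13/2 (x = (1/2)*13 = 13/2 ≈ 6.5000)
K(b, U) = 0 (K(b, U) = sqrt(0) = 0)
E(V) = 4*V/13 (E(V) = (V + V)/(0 + 13/2) = (2*V)/(13/2) = (2*V)*(2/13) = 4*V/13)
E(22)*11 = ((4/13)*22)*11 = (88/13)*11 = 968/13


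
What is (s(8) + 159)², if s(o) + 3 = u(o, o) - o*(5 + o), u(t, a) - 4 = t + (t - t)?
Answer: 4096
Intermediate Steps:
u(t, a) = 4 + t (u(t, a) = 4 + (t + (t - t)) = 4 + (t + 0) = 4 + t)
s(o) = 1 + o - o*(5 + o) (s(o) = -3 + ((4 + o) - o*(5 + o)) = -3 + (4 + o - o*(5 + o)) = 1 + o - o*(5 + o))
(s(8) + 159)² = ((1 - 1*8² - 4*8) + 159)² = ((1 - 1*64 - 32) + 159)² = ((1 - 64 - 32) + 159)² = (-95 + 159)² = 64² = 4096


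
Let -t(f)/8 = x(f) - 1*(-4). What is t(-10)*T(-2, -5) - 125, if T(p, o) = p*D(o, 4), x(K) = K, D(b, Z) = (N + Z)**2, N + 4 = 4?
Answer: -1661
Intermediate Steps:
N = 0 (N = -4 + 4 = 0)
D(b, Z) = Z**2 (D(b, Z) = (0 + Z)**2 = Z**2)
T(p, o) = 16*p (T(p, o) = p*4**2 = p*16 = 16*p)
t(f) = -32 - 8*f (t(f) = -8*(f - 1*(-4)) = -8*(f + 4) = -8*(4 + f) = -32 - 8*f)
t(-10)*T(-2, -5) - 125 = (-32 - 8*(-10))*(16*(-2)) - 125 = (-32 + 80)*(-32) - 125 = 48*(-32) - 125 = -1536 - 125 = -1661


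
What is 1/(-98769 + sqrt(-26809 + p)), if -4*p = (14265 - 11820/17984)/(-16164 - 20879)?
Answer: -5981642000448/590802422341399505 - 8*I*sqrt(185901961535572363609)/6498826645755394555 ≈ -1.0125e-5 - 1.6784e-8*I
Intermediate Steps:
p = 64132485/666181312 (p = -(14265 - 11820/17984)/(4*(-16164 - 20879)) = -(14265 - 11820*1/17984)/(4*(-37043)) = -(14265 - 2955/4496)*(-1)/(4*37043) = -64132485*(-1)/(17984*37043) = -1/4*(-64132485/166545328) = 64132485/666181312 ≈ 0.096269)
1/(-98769 + sqrt(-26809 + p)) = 1/(-98769 + sqrt(-26809 + 64132485/666181312)) = 1/(-98769 + sqrt(-17859590660923/666181312)) = 1/(-98769 + I*sqrt(185901961535572363609)/83272664)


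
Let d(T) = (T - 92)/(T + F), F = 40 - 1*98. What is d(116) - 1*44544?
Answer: -1291764/29 ≈ -44544.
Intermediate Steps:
F = -58 (F = 40 - 98 = -58)
d(T) = (-92 + T)/(-58 + T) (d(T) = (T - 92)/(T - 58) = (-92 + T)/(-58 + T))
d(116) - 1*44544 = (-92 + 116)/(-58 + 116) - 1*44544 = 24/58 - 44544 = (1/58)*24 - 44544 = 12/29 - 44544 = -1291764/29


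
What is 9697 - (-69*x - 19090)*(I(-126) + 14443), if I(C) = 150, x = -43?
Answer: 235292636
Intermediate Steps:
9697 - (-69*x - 19090)*(I(-126) + 14443) = 9697 - (-69*(-43) - 19090)*(150 + 14443) = 9697 - (2967 - 19090)*14593 = 9697 - (-16123)*14593 = 9697 - 1*(-235282939) = 9697 + 235282939 = 235292636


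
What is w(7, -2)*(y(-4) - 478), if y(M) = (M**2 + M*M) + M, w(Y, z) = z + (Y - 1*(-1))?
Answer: -2700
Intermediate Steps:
w(Y, z) = 1 + Y + z (w(Y, z) = z + (Y + 1) = z + (1 + Y) = 1 + Y + z)
y(M) = M + 2*M**2 (y(M) = (M**2 + M**2) + M = 2*M**2 + M = M + 2*M**2)
w(7, -2)*(y(-4) - 478) = (1 + 7 - 2)*(-4*(1 + 2*(-4)) - 478) = 6*(-4*(1 - 8) - 478) = 6*(-4*(-7) - 478) = 6*(28 - 478) = 6*(-450) = -2700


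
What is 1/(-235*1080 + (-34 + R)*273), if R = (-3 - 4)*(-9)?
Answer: -1/245883 ≈ -4.0670e-6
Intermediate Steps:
R = 63 (R = -7*(-9) = 63)
1/(-235*1080 + (-34 + R)*273) = 1/(-235*1080 + (-34 + 63)*273) = 1/(-253800 + 29*273) = 1/(-253800 + 7917) = 1/(-245883) = -1/245883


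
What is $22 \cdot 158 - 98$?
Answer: $3378$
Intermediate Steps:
$22 \cdot 158 - 98 = 3476 - 98 = 3378$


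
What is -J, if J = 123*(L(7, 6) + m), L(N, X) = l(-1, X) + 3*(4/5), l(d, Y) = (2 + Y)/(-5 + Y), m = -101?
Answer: 55719/5 ≈ 11144.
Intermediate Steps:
l(d, Y) = (2 + Y)/(-5 + Y)
L(N, X) = 12/5 + (2 + X)/(-5 + X) (L(N, X) = (2 + X)/(-5 + X) + 3*(4/5) = (2 + X)/(-5 + X) + 3*(4*(⅕)) = (2 + X)/(-5 + X) + 3*(⅘) = (2 + X)/(-5 + X) + 12/5 = 12/5 + (2 + X)/(-5 + X))
J = -55719/5 (J = 123*((-50 + 17*6)/(5*(-5 + 6)) - 101) = 123*((⅕)*(-50 + 102)/1 - 101) = 123*((⅕)*1*52 - 101) = 123*(52/5 - 101) = 123*(-453/5) = -55719/5 ≈ -11144.)
-J = -1*(-55719/5) = 55719/5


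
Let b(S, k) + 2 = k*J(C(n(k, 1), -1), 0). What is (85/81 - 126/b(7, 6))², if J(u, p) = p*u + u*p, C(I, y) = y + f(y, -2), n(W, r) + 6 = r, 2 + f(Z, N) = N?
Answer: 26915344/6561 ≈ 4102.3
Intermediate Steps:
f(Z, N) = -2 + N
n(W, r) = -6 + r
C(I, y) = -4 + y (C(I, y) = y + (-2 - 2) = y - 4 = -4 + y)
J(u, p) = 2*p*u (J(u, p) = p*u + p*u = 2*p*u)
b(S, k) = -2 (b(S, k) = -2 + k*(2*0*(-4 - 1)) = -2 + k*(2*0*(-5)) = -2 + k*0 = -2 + 0 = -2)
(85/81 - 126/b(7, 6))² = (85/81 - 126/(-2))² = (85*(1/81) - 126*(-½))² = (85/81 + 63)² = (5188/81)² = 26915344/6561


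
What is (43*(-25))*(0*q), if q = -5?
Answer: 0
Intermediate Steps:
(43*(-25))*(0*q) = (43*(-25))*(0*(-5)) = -1075*0 = 0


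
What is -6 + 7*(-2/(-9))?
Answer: -40/9 ≈ -4.4444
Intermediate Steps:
-6 + 7*(-2/(-9)) = -6 + 7*(-2*(-⅑)) = -6 + 7*(2/9) = -6 + 14/9 = -40/9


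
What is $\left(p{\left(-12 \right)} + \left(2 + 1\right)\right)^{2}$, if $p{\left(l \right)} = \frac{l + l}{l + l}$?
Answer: $16$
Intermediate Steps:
$p{\left(l \right)} = 1$ ($p{\left(l \right)} = \frac{2 l}{2 l} = 2 l \frac{1}{2 l} = 1$)
$\left(p{\left(-12 \right)} + \left(2 + 1\right)\right)^{2} = \left(1 + \left(2 + 1\right)\right)^{2} = \left(1 + 3\right)^{2} = 4^{2} = 16$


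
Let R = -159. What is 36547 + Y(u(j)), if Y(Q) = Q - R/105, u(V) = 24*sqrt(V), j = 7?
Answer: 1279198/35 + 24*sqrt(7) ≈ 36612.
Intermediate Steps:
Y(Q) = 53/35 + Q (Y(Q) = Q - (-159)/105 = Q - 1*(-53/35) = Q + 53/35 = 53/35 + Q)
36547 + Y(u(j)) = 36547 + (53/35 + 24*sqrt(7)) = 1279198/35 + 24*sqrt(7)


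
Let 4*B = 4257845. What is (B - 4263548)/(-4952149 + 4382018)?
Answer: 12796347/2280524 ≈ 5.6111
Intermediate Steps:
B = 4257845/4 (B = (1/4)*4257845 = 4257845/4 ≈ 1.0645e+6)
(B - 4263548)/(-4952149 + 4382018) = (4257845/4 - 4263548)/(-4952149 + 4382018) = -12796347/4/(-570131) = -12796347/4*(-1/570131) = 12796347/2280524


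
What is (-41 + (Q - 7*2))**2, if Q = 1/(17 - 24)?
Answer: 148996/49 ≈ 3040.7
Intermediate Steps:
Q = -1/7 (Q = 1/(-7) = -1/7 ≈ -0.14286)
(-41 + (Q - 7*2))**2 = (-41 + (-1/7 - 7*2))**2 = (-41 + (-1/7 - 14))**2 = (-41 - 99/7)**2 = (-386/7)**2 = 148996/49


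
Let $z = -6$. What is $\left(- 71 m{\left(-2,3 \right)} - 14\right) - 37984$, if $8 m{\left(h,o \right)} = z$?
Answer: $- \frac{151779}{4} \approx -37945.0$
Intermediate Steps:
$m{\left(h,o \right)} = - \frac{3}{4}$ ($m{\left(h,o \right)} = \frac{1}{8} \left(-6\right) = - \frac{3}{4}$)
$\left(- 71 m{\left(-2,3 \right)} - 14\right) - 37984 = \left(\left(-71\right) \left(- \frac{3}{4}\right) - 14\right) - 37984 = \left(\frac{213}{4} - 14\right) - 37984 = \frac{157}{4} - 37984 = - \frac{151779}{4}$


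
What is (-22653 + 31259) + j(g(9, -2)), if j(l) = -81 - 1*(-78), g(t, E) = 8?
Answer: 8603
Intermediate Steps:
j(l) = -3 (j(l) = -81 + 78 = -3)
(-22653 + 31259) + j(g(9, -2)) = (-22653 + 31259) - 3 = 8606 - 3 = 8603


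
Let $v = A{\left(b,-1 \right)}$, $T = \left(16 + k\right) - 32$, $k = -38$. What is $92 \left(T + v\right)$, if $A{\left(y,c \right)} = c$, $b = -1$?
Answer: $-5060$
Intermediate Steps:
$T = -54$ ($T = \left(16 - 38\right) - 32 = -22 - 32 = -54$)
$v = -1$
$92 \left(T + v\right) = 92 \left(-54 - 1\right) = 92 \left(-55\right) = -5060$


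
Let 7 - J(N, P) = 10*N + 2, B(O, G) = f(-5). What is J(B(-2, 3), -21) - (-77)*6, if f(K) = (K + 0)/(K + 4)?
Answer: 417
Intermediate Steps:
f(K) = K/(4 + K)
B(O, G) = 5 (B(O, G) = -5/(4 - 5) = -5/(-1) = -5*(-1) = 5)
J(N, P) = 5 - 10*N (J(N, P) = 7 - (10*N + 2) = 7 - (2 + 10*N) = 7 + (-2 - 10*N) = 5 - 10*N)
J(B(-2, 3), -21) - (-77)*6 = (5 - 10*5) - (-77)*6 = (5 - 50) - 1*(-462) = -45 + 462 = 417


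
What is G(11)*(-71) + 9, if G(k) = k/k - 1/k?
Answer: -611/11 ≈ -55.545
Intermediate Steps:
G(k) = 1 - 1/k
G(11)*(-71) + 9 = ((-1 + 11)/11)*(-71) + 9 = ((1/11)*10)*(-71) + 9 = (10/11)*(-71) + 9 = -710/11 + 9 = -611/11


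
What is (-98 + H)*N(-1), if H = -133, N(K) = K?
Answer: 231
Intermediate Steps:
(-98 + H)*N(-1) = (-98 - 133)*(-1) = -231*(-1) = 231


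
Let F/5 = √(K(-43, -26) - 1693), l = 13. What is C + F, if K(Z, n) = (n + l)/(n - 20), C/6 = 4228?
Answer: 25368 + 5*I*√3581790/46 ≈ 25368.0 + 205.71*I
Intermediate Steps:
C = 25368 (C = 6*4228 = 25368)
K(Z, n) = (13 + n)/(-20 + n) (K(Z, n) = (n + 13)/(n - 20) = (13 + n)/(-20 + n))
F = 5*I*√3581790/46 (F = 5*√((13 - 26)/(-20 - 26) - 1693) = 5*√(-13/(-46) - 1693) = 5*√(-1/46*(-13) - 1693) = 5*√(13/46 - 1693) = 5*√(-77865/46) = 5*(I*√3581790/46) = 5*I*√3581790/46 ≈ 205.71*I)
C + F = 25368 + 5*I*√3581790/46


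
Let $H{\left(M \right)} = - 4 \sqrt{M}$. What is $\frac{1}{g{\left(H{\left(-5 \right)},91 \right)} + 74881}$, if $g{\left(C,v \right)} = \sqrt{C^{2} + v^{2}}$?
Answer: $\frac{74881}{5607155960} - \frac{\sqrt{8201}}{5607155960} \approx 1.3338 \cdot 10^{-5}$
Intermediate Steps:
$\frac{1}{g{\left(H{\left(-5 \right)},91 \right)} + 74881} = \frac{1}{\sqrt{\left(- 4 \sqrt{-5}\right)^{2} + 91^{2}} + 74881} = \frac{1}{\sqrt{\left(- 4 i \sqrt{5}\right)^{2} + 8281} + 74881} = \frac{1}{\sqrt{-80 + 8281} + 74881} = \frac{1}{\sqrt{8201} + 74881} = \frac{1}{74881 + \sqrt{8201}}$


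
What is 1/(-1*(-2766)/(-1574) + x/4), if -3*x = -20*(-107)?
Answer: -2361/425194 ≈ -0.0055528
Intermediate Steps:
x = -2140/3 (x = -(-20)*(-107)/3 = -⅓*2140 = -2140/3 ≈ -713.33)
1/(-1*(-2766)/(-1574) + x/4) = 1/(-1*(-2766)/(-1574) - 2140/3/4) = 1/(2766*(-1/1574) - 2140/3*¼) = 1/(-1383/787 - 535/3) = 1/(-425194/2361) = -2361/425194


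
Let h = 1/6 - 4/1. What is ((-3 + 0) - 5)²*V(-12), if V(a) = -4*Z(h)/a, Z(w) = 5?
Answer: 320/3 ≈ 106.67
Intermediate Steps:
h = -23/6 (h = 1*(⅙) - 4*1 = ⅙ - 4 = -23/6 ≈ -3.8333)
V(a) = -20/a
((-3 + 0) - 5)²*V(-12) = ((-3 + 0) - 5)²*(-20/(-12)) = (-3 - 5)²*(-20*(-1/12)) = (-8)²*(5/3) = 64*(5/3) = 320/3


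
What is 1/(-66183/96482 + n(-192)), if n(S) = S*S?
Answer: 96482/3556646265 ≈ 2.7127e-5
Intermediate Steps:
n(S) = S²
1/(-66183/96482 + n(-192)) = 1/(-66183/96482 + (-192)²) = 1/(-66183*1/96482 + 36864) = 1/(-66183/96482 + 36864) = 1/(3556646265/96482) = 96482/3556646265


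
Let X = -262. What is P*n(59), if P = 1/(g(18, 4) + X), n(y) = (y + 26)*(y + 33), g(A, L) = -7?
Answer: -7820/269 ≈ -29.071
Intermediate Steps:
n(y) = (26 + y)*(33 + y)
P = -1/269 (P = 1/(-7 - 262) = 1/(-269) = -1/269 ≈ -0.0037175)
P*n(59) = -(858 + 59² + 59*59)/269 = -(858 + 3481 + 3481)/269 = -1/269*7820 = -7820/269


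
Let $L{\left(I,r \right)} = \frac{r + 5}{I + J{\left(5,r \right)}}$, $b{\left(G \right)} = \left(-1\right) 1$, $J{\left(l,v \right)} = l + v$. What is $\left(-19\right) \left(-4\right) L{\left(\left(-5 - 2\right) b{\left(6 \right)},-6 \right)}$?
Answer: $- \frac{38}{3} \approx -12.667$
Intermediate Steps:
$b{\left(G \right)} = -1$
$L{\left(I,r \right)} = \frac{5 + r}{5 + I + r}$ ($L{\left(I,r \right)} = \frac{r + 5}{I + \left(5 + r\right)} = \frac{5 + r}{5 + I + r}$)
$\left(-19\right) \left(-4\right) L{\left(\left(-5 - 2\right) b{\left(6 \right)},-6 \right)} = \left(-19\right) \left(-4\right) \frac{5 - 6}{5 + \left(-5 - 2\right) \left(-1\right) - 6} = 76 \frac{1}{5 - -7 - 6} \left(-1\right) = 76 \frac{1}{5 + 7 - 6} \left(-1\right) = 76 \cdot \frac{1}{6} \left(-1\right) = 76 \left(- \frac{1}{6}\right) = - \frac{38}{3}$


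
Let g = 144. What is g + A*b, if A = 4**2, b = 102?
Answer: 1776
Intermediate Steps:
A = 16
g + A*b = 144 + 16*102 = 144 + 1632 = 1776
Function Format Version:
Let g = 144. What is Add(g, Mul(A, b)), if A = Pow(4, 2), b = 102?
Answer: 1776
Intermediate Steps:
A = 16
Add(g, Mul(A, b)) = Add(144, Mul(16, 102)) = Add(144, 1632) = 1776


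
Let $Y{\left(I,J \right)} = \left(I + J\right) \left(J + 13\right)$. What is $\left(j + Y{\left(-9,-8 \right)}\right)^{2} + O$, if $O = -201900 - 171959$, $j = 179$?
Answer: $-365023$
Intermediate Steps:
$Y{\left(I,J \right)} = \left(13 + J\right) \left(I + J\right)$ ($Y{\left(I,J \right)} = \left(I + J\right) \left(13 + J\right) = \left(13 + J\right) \left(I + J\right)$)
$O = -373859$ ($O = -201900 - 171959 = -373859$)
$\left(j + Y{\left(-9,-8 \right)}\right)^{2} + O = \left(179 + \left(\left(-8\right)^{2} + 13 \left(-9\right) + 13 \left(-8\right) - -72\right)\right)^{2} - 373859 = \left(179 + \left(64 - 117 - 104 + 72\right)\right)^{2} - 373859 = \left(179 - 85\right)^{2} - 373859 = 94^{2} - 373859 = 8836 - 373859 = -365023$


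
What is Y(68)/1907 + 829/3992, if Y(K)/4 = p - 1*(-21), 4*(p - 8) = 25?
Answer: 2143775/7612744 ≈ 0.28160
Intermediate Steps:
p = 57/4 (p = 8 + (¼)*25 = 8 + 25/4 = 57/4 ≈ 14.250)
Y(K) = 141 (Y(K) = 4*(57/4 - 1*(-21)) = 4*(57/4 + 21) = 4*(141/4) = 141)
Y(68)/1907 + 829/3992 = 141/1907 + 829/3992 = 2143775/7612744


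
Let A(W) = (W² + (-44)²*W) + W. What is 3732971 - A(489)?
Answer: 2546657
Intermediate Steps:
A(W) = W² + 1937*W (A(W) = (W² + 1936*W) + W = W² + 1937*W)
3732971 - A(489) = 3732971 - 489*(1937 + 489) = 3732971 - 489*2426 = 3732971 - 1*1186314 = 3732971 - 1186314 = 2546657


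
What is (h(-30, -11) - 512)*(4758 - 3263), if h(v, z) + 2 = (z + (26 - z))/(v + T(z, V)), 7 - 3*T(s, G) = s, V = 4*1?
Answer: -9240595/12 ≈ -7.7005e+5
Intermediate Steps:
V = 4
T(s, G) = 7/3 - s/3
h(v, z) = -2 + 26/(7/3 + v - z/3) (h(v, z) = -2 + (z + (26 - z))/(v + (7/3 - z/3)) = -2 + 26/(7/3 + v - z/3))
(h(-30, -11) - 512)*(4758 - 3263) = (2*(32 - 11 - 3*(-30))/(7 - 1*(-11) + 3*(-30)) - 512)*(4758 - 3263) = (2*(32 - 11 + 90)/(7 + 11 - 90) - 512)*1495 = (2*111/(-72) - 512)*1495 = (2*(-1/72)*111 - 512)*1495 = (-37/12 - 512)*1495 = -6181/12*1495 = -9240595/12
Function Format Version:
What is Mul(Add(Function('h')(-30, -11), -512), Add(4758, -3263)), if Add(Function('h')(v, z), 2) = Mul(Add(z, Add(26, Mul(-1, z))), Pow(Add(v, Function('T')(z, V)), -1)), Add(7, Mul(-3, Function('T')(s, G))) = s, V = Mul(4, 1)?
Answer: Rational(-9240595, 12) ≈ -7.7005e+5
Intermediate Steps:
V = 4
Function('T')(s, G) = Add(Rational(7, 3), Mul(Rational(-1, 3), s))
Function('h')(v, z) = Add(-2, Mul(26, Pow(Add(Rational(7, 3), v, Mul(Rational(-1, 3), z)), -1))) (Function('h')(v, z) = Add(-2, Mul(Add(z, Add(26, Mul(-1, z))), Pow(Add(v, Add(Rational(7, 3), Mul(Rational(-1, 3), z))), -1))) = Add(-2, Mul(26, Pow(Add(Rational(7, 3), v, Mul(Rational(-1, 3), z)), -1))))
Mul(Add(Function('h')(-30, -11), -512), Add(4758, -3263)) = Mul(Add(Mul(2, Pow(Add(7, Mul(-1, -11), Mul(3, -30)), -1), Add(32, -11, Mul(-3, -30))), -512), Add(4758, -3263)) = Mul(Add(Mul(2, Pow(Add(7, 11, -90), -1), Add(32, -11, 90)), -512), 1495) = Mul(Add(Mul(2, Pow(-72, -1), 111), -512), 1495) = Mul(Add(Mul(2, Rational(-1, 72), 111), -512), 1495) = Mul(Add(Rational(-37, 12), -512), 1495) = Mul(Rational(-6181, 12), 1495) = Rational(-9240595, 12)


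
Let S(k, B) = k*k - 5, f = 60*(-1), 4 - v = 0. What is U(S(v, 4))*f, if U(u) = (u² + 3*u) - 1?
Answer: -9180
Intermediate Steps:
v = 4 (v = 4 - 1*0 = 4 + 0 = 4)
f = -60
S(k, B) = -5 + k² (S(k, B) = k² - 5 = -5 + k²)
U(u) = -1 + u² + 3*u
U(S(v, 4))*f = (-1 + (-5 + 4²)² + 3*(-5 + 4²))*(-60) = (-1 + (-5 + 16)² + 3*(-5 + 16))*(-60) = (-1 + 11² + 3*11)*(-60) = (-1 + 121 + 33)*(-60) = 153*(-60) = -9180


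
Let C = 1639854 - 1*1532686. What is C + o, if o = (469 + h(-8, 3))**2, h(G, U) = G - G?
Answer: 327129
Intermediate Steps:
h(G, U) = 0
C = 107168 (C = 1639854 - 1532686 = 107168)
o = 219961 (o = (469 + 0)**2 = 469**2 = 219961)
C + o = 107168 + 219961 = 327129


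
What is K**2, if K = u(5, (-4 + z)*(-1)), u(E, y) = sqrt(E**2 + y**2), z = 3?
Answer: 26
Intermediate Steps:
K = sqrt(26) (K = sqrt(5**2 + ((-4 + 3)*(-1))**2) = sqrt(25 + (-1*(-1))**2) = sqrt(25 + 1**2) = sqrt(25 + 1) = sqrt(26) ≈ 5.0990)
K**2 = (sqrt(26))**2 = 26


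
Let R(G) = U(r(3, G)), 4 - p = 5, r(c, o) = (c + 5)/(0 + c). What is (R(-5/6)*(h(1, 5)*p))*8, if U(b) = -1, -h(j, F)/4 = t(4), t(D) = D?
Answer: -128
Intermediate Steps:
r(c, o) = (5 + c)/c
h(j, F) = -16 (h(j, F) = -4*4 = -16)
p = -1 (p = 4 - 1*5 = 4 - 5 = -1)
R(G) = -1
(R(-5/6)*(h(1, 5)*p))*8 = -(-16)*(-1)*8 = -1*16*8 = -16*8 = -128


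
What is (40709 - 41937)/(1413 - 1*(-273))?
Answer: -614/843 ≈ -0.72835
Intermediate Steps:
(40709 - 41937)/(1413 - 1*(-273)) = -1228/(1413 + 273) = -1228/1686 = -1228*1/1686 = -614/843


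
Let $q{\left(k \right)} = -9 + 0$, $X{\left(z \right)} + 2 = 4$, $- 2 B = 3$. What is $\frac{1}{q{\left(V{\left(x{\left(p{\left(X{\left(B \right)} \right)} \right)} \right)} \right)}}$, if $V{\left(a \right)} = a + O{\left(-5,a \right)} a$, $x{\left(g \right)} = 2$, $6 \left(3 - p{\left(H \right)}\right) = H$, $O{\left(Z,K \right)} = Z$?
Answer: $- \frac{1}{9} \approx -0.11111$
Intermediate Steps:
$B = - \frac{3}{2}$ ($B = \left(- \frac{1}{2}\right) 3 = - \frac{3}{2} \approx -1.5$)
$X{\left(z \right)} = 2$ ($X{\left(z \right)} = -2 + 4 = 2$)
$p{\left(H \right)} = 3 - \frac{H}{6}$
$V{\left(a \right)} = - 4 a$ ($V{\left(a \right)} = a - 5 a = - 4 a$)
$q{\left(k \right)} = -9$
$\frac{1}{q{\left(V{\left(x{\left(p{\left(X{\left(B \right)} \right)} \right)} \right)} \right)}} = \frac{1}{-9} = - \frac{1}{9}$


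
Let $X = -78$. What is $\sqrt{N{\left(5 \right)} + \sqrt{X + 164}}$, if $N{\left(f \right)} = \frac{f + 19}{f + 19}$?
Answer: $\sqrt{1 + \sqrt{86}} \approx 3.2052$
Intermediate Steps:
$N{\left(f \right)} = 1$ ($N{\left(f \right)} = \frac{19 + f}{19 + f} = 1$)
$\sqrt{N{\left(5 \right)} + \sqrt{X + 164}} = \sqrt{1 + \sqrt{-78 + 164}} = \sqrt{1 + \sqrt{86}}$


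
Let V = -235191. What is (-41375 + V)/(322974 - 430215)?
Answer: 276566/107241 ≈ 2.5789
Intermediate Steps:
(-41375 + V)/(322974 - 430215) = (-41375 - 235191)/(322974 - 430215) = -276566/(-107241) = -276566*(-1/107241) = 276566/107241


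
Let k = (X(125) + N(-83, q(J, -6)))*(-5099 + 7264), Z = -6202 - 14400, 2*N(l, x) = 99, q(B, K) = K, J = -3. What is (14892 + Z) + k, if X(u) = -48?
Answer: -4925/2 ≈ -2462.5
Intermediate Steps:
N(l, x) = 99/2 (N(l, x) = (½)*99 = 99/2)
Z = -20602
k = 6495/2 (k = (-48 + 99/2)*(-5099 + 7264) = (3/2)*2165 = 6495/2 ≈ 3247.5)
(14892 + Z) + k = (14892 - 20602) + 6495/2 = -5710 + 6495/2 = -4925/2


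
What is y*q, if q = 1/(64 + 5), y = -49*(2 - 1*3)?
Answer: 49/69 ≈ 0.71014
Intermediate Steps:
y = 49 (y = -49*(2 - 3) = -49*(-1) = 49)
q = 1/69 ≈ 0.014493
y*q = 49*(1/69) = 49/69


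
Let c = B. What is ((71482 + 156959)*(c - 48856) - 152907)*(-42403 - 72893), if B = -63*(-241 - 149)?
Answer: 639670397820768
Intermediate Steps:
B = 24570 (B = -63*(-390) = 24570)
c = 24570
((71482 + 156959)*(c - 48856) - 152907)*(-42403 - 72893) = ((71482 + 156959)*(24570 - 48856) - 152907)*(-42403 - 72893) = (228441*(-24286) - 152907)*(-115296) = (-5547918126 - 152907)*(-115296) = -5548071033*(-115296) = 639670397820768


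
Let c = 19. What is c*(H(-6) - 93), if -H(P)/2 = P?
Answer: -1539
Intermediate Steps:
H(P) = -2*P
c*(H(-6) - 93) = 19*(-2*(-6) - 93) = 19*(12 - 93) = 19*(-81) = -1539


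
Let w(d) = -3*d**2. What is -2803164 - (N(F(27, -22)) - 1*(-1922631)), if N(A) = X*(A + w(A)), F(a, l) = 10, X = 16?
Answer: -4721155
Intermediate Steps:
N(A) = -48*A**2 + 16*A (N(A) = 16*(A - 3*A**2) = -48*A**2 + 16*A)
-2803164 - (N(F(27, -22)) - 1*(-1922631)) = -2803164 - (16*10*(1 - 3*10) - 1*(-1922631)) = -2803164 - (16*10*(1 - 30) + 1922631) = -2803164 - (16*10*(-29) + 1922631) = -2803164 - (-4640 + 1922631) = -2803164 - 1*1917991 = -2803164 - 1917991 = -4721155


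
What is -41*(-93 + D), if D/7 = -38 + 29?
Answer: 6396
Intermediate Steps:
D = -63 (D = 7*(-38 + 29) = 7*(-9) = -63)
-41*(-93 + D) = -41*(-93 - 63) = -41*(-156) = 6396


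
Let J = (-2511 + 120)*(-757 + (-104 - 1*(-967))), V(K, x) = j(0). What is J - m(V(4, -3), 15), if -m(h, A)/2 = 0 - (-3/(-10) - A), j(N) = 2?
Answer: -1267083/5 ≈ -2.5342e+5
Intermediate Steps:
V(K, x) = 2
J = -253446 (J = -2391*(-757 + (-104 + 967)) = -2391*(-757 + 863) = -2391*106 = -253446)
m(h, A) = ⅗ - 2*A (m(h, A) = -2*(0 - (-3/(-10) - A)) = -2*(0 - (-3*(-⅒) - A)) = -2*(0 - (3/10 - A)) = -2*(0 + (-3/10 + A)) = -2*(-3/10 + A) = ⅗ - 2*A)
J - m(V(4, -3), 15) = -253446 - (⅗ - 2*15) = -253446 - (⅗ - 30) = -253446 - 1*(-147/5) = -253446 + 147/5 = -1267083/5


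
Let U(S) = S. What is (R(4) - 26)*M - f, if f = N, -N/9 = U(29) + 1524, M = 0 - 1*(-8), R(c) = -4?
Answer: 13737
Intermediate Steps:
M = 8 (M = 0 + 8 = 8)
N = -13977 (N = -9*(29 + 1524) = -9*1553 = -13977)
f = -13977
(R(4) - 26)*M - f = (-4 - 26)*8 - 1*(-13977) = -30*8 + 13977 = -240 + 13977 = 13737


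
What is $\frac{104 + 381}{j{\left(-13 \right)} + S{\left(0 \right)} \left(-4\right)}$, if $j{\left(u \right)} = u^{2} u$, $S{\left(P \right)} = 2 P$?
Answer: $- \frac{485}{2197} \approx -0.22076$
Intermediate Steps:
$j{\left(u \right)} = u^{3}$
$\frac{104 + 381}{j{\left(-13 \right)} + S{\left(0 \right)} \left(-4\right)} = \frac{104 + 381}{\left(-13\right)^{3} + 2 \cdot 0 \left(-4\right)} = \frac{485}{-2197 + 0 \left(-4\right)} = \frac{485}{-2197 + 0} = \frac{485}{-2197} = 485 \left(- \frac{1}{2197}\right) = - \frac{485}{2197}$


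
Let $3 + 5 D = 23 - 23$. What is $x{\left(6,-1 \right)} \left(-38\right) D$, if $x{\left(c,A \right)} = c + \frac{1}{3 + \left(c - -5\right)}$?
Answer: $\frac{969}{7} \approx 138.43$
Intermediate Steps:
$D = - \frac{3}{5}$ ($D = - \frac{3}{5} + \frac{23 - 23}{5} = - \frac{3}{5} + \frac{1}{5} \cdot 0 = - \frac{3}{5} + 0 = - \frac{3}{5} \approx -0.6$)
$x{\left(c,A \right)} = c + \frac{1}{8 + c}$ ($x{\left(c,A \right)} = c + \frac{1}{3 + \left(c + 5\right)} = c + \frac{1}{3 + \left(5 + c\right)} = c + \frac{1}{8 + c}$)
$x{\left(6,-1 \right)} \left(-38\right) D = \frac{1 + 6^{2} + 8 \cdot 6}{8 + 6} \left(-38\right) \left(- \frac{3}{5}\right) = \frac{1 + 36 + 48}{14} \left(-38\right) \left(- \frac{3}{5}\right) = \frac{1}{14} \cdot 85 \left(-38\right) \left(- \frac{3}{5}\right) = \frac{85}{14} \left(-38\right) \left(- \frac{3}{5}\right) = \left(- \frac{1615}{7}\right) \left(- \frac{3}{5}\right) = \frac{969}{7}$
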